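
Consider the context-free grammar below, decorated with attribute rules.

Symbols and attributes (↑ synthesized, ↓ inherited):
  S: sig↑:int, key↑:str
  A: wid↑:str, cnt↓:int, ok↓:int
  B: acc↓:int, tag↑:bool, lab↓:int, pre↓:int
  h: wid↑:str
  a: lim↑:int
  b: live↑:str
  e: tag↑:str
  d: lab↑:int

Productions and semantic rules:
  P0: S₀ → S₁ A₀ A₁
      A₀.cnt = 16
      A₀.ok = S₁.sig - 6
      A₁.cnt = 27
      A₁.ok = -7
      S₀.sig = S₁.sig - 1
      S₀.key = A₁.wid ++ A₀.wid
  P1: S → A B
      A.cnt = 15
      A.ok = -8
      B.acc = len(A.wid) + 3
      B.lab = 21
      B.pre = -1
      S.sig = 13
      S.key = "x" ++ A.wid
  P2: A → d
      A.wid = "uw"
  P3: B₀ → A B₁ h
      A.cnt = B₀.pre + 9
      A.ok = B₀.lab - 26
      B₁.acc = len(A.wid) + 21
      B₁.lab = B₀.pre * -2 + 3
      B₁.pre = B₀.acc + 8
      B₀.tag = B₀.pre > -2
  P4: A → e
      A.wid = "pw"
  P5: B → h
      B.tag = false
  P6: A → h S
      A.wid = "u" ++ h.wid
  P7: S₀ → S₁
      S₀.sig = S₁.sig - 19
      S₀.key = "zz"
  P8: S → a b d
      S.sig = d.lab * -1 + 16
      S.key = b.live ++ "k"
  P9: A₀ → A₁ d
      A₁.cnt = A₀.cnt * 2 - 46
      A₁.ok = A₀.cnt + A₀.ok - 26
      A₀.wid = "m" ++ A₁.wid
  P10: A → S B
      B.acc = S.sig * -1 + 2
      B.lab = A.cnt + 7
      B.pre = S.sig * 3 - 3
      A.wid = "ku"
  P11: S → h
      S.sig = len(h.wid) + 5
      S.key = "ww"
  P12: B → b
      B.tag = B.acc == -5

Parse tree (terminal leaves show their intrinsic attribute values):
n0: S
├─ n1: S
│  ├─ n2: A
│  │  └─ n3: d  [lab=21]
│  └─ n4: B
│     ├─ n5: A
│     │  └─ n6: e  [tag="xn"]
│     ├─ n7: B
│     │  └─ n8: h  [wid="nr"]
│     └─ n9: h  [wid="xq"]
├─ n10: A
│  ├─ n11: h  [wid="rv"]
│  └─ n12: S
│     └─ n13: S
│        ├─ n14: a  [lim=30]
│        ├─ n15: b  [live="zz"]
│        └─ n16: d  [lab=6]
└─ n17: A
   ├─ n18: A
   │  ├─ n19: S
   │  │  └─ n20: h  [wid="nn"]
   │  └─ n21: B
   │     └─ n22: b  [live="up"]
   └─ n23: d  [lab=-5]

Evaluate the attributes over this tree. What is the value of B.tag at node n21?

true

1. n2.cnt = 15  [15]
2. n2.ok = -8  [-8]
3. n3.lab = 21  [terminal]
4. n2.wid = "uw"  ["uw"]
5. n4.acc = 5  [len(A.wid) + 3]
6. n4.lab = 21  [21]
7. n4.pre = -1  [-1]
8. n5.cnt = 8  [B₀.pre + 9]
9. n5.ok = -5  [B₀.lab - 26]
10. n6.tag = "xn"  [terminal]
11. n5.wid = "pw"  ["pw"]
12. n7.acc = 23  [len(A.wid) + 21]
13. n7.lab = 5  [B₀.pre * -2 + 3]
14. n7.pre = 13  [B₀.acc + 8]
15. n8.wid = "nr"  [terminal]
16. n7.tag = false  [false]
17. n9.wid = "xq"  [terminal]
18. n4.tag = true  [B₀.pre > -2]
19. n1.sig = 13  [13]
20. n1.key = "xuw"  ["x" ++ A.wid]
21. n10.cnt = 16  [16]
22. n10.ok = 7  [S₁.sig - 6]
23. n11.wid = "rv"  [terminal]
24. n14.lim = 30  [terminal]
25. n15.live = "zz"  [terminal]
26. n16.lab = 6  [terminal]
27. n13.sig = 10  [d.lab * -1 + 16]
28. n13.key = "zzk"  [b.live ++ "k"]
29. n12.sig = -9  [S₁.sig - 19]
30. n12.key = "zz"  ["zz"]
31. n10.wid = "urv"  ["u" ++ h.wid]
32. n17.cnt = 27  [27]
33. n17.ok = -7  [-7]
34. n18.cnt = 8  [A₀.cnt * 2 - 46]
35. n18.ok = -6  [A₀.cnt + A₀.ok - 26]
36. n20.wid = "nn"  [terminal]
37. n19.sig = 7  [len(h.wid) + 5]
38. n19.key = "ww"  ["ww"]
39. n21.acc = -5  [S.sig * -1 + 2]
40. n21.lab = 15  [A.cnt + 7]
41. n21.pre = 18  [S.sig * 3 - 3]
42. n22.live = "up"  [terminal]
43. n21.tag = true  [B.acc == -5]
44. n18.wid = "ku"  ["ku"]
45. n23.lab = -5  [terminal]
46. n17.wid = "mku"  ["m" ++ A₁.wid]
47. n0.sig = 12  [S₁.sig - 1]
48. n0.key = "mkuurv"  [A₁.wid ++ A₀.wid]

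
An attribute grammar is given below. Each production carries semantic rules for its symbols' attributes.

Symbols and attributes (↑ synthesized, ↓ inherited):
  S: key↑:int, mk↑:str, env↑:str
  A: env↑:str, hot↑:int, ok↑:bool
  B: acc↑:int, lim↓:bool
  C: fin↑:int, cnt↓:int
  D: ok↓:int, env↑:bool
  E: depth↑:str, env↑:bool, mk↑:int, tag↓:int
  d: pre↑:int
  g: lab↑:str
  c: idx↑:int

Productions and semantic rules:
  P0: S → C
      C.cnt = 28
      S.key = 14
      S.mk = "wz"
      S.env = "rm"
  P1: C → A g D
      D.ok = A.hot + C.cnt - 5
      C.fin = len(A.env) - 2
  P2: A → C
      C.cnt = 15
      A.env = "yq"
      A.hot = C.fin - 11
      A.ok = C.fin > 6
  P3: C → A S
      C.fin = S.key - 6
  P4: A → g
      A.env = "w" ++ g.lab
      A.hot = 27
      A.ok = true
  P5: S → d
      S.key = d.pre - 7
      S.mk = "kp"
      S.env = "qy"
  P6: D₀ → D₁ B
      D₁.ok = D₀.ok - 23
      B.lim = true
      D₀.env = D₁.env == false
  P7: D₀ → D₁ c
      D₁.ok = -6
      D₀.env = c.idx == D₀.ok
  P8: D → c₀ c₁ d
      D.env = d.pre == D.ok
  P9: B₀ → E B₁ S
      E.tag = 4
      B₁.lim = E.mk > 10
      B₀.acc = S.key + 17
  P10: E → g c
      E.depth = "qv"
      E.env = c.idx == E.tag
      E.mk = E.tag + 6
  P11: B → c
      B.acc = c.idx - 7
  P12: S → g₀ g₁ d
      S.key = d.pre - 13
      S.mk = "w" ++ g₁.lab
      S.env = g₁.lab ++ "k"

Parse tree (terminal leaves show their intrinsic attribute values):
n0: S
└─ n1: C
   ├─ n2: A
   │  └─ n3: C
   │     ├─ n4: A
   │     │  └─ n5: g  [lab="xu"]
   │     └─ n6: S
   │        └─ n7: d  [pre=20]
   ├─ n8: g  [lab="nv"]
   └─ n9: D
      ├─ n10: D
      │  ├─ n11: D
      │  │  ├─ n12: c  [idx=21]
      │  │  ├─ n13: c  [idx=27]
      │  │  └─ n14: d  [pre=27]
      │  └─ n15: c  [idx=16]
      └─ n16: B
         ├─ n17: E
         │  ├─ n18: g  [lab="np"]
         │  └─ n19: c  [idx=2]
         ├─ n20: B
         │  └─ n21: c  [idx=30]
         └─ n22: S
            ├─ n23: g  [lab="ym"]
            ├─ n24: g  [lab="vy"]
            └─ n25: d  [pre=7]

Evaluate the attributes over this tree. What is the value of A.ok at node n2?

true

1. n1.cnt = 28  [28]
2. n3.cnt = 15  [15]
3. n5.lab = "xu"  [terminal]
4. n4.env = "wxu"  ["w" ++ g.lab]
5. n4.hot = 27  [27]
6. n4.ok = true  [true]
7. n7.pre = 20  [terminal]
8. n6.key = 13  [d.pre - 7]
9. n6.mk = "kp"  ["kp"]
10. n6.env = "qy"  ["qy"]
11. n3.fin = 7  [S.key - 6]
12. n2.env = "yq"  ["yq"]
13. n2.hot = -4  [C.fin - 11]
14. n2.ok = true  [C.fin > 6]
15. n8.lab = "nv"  [terminal]
16. n9.ok = 19  [A.hot + C.cnt - 5]
17. n10.ok = -4  [D₀.ok - 23]
18. n11.ok = -6  [-6]
19. n12.idx = 21  [terminal]
20. n13.idx = 27  [terminal]
21. n14.pre = 27  [terminal]
22. n11.env = false  [d.pre == D.ok]
23. n15.idx = 16  [terminal]
24. n10.env = false  [c.idx == D₀.ok]
25. n16.lim = true  [true]
26. n17.tag = 4  [4]
27. n18.lab = "np"  [terminal]
28. n19.idx = 2  [terminal]
29. n17.depth = "qv"  ["qv"]
30. n17.env = false  [c.idx == E.tag]
31. n17.mk = 10  [E.tag + 6]
32. n20.lim = false  [E.mk > 10]
33. n21.idx = 30  [terminal]
34. n20.acc = 23  [c.idx - 7]
35. n23.lab = "ym"  [terminal]
36. n24.lab = "vy"  [terminal]
37. n25.pre = 7  [terminal]
38. n22.key = -6  [d.pre - 13]
39. n22.mk = "wvy"  ["w" ++ g₁.lab]
40. n22.env = "vyk"  [g₁.lab ++ "k"]
41. n16.acc = 11  [S.key + 17]
42. n9.env = true  [D₁.env == false]
43. n1.fin = 0  [len(A.env) - 2]
44. n0.key = 14  [14]
45. n0.mk = "wz"  ["wz"]
46. n0.env = "rm"  ["rm"]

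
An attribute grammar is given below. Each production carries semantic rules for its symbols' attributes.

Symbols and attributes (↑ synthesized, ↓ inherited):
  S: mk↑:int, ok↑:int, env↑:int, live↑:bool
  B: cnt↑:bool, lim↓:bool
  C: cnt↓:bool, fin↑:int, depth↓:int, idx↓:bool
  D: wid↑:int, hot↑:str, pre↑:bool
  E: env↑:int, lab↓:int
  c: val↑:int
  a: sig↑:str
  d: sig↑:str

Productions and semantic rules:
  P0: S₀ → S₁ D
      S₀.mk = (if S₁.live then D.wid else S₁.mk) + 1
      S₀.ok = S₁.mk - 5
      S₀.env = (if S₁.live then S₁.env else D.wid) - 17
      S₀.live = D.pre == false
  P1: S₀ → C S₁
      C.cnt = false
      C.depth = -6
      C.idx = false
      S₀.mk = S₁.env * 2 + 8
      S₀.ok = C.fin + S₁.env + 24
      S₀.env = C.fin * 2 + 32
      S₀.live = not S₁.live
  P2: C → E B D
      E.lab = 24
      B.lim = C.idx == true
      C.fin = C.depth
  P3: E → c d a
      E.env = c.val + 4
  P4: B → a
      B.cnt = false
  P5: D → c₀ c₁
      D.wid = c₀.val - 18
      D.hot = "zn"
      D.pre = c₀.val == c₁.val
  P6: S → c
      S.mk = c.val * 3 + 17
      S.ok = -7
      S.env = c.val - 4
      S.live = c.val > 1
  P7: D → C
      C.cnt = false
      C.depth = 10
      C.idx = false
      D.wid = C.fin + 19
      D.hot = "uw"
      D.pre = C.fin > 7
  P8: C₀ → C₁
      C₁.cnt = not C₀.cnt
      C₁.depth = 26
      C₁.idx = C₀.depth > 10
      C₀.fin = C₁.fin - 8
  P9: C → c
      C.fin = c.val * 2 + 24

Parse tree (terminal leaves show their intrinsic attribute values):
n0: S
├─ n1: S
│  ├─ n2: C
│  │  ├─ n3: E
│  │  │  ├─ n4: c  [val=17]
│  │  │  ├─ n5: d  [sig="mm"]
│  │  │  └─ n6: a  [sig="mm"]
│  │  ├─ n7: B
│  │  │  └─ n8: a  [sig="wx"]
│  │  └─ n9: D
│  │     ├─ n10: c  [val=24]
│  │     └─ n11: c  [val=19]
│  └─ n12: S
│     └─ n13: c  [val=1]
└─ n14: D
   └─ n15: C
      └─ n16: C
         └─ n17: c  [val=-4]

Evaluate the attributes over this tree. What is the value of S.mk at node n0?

1. n2.cnt = false  [false]
2. n2.depth = -6  [-6]
3. n2.idx = false  [false]
4. n3.lab = 24  [24]
5. n4.val = 17  [terminal]
6. n5.sig = "mm"  [terminal]
7. n6.sig = "mm"  [terminal]
8. n3.env = 21  [c.val + 4]
9. n7.lim = false  [C.idx == true]
10. n8.sig = "wx"  [terminal]
11. n7.cnt = false  [false]
12. n10.val = 24  [terminal]
13. n11.val = 19  [terminal]
14. n9.wid = 6  [c₀.val - 18]
15. n9.hot = "zn"  ["zn"]
16. n9.pre = false  [c₀.val == c₁.val]
17. n2.fin = -6  [C.depth]
18. n13.val = 1  [terminal]
19. n12.mk = 20  [c.val * 3 + 17]
20. n12.ok = -7  [-7]
21. n12.env = -3  [c.val - 4]
22. n12.live = false  [c.val > 1]
23. n1.mk = 2  [S₁.env * 2 + 8]
24. n1.ok = 15  [C.fin + S₁.env + 24]
25. n1.env = 20  [C.fin * 2 + 32]
26. n1.live = true  [not S₁.live]
27. n15.cnt = false  [false]
28. n15.depth = 10  [10]
29. n15.idx = false  [false]
30. n16.cnt = true  [not C₀.cnt]
31. n16.depth = 26  [26]
32. n16.idx = false  [C₀.depth > 10]
33. n17.val = -4  [terminal]
34. n16.fin = 16  [c.val * 2 + 24]
35. n15.fin = 8  [C₁.fin - 8]
36. n14.wid = 27  [C.fin + 19]
37. n14.hot = "uw"  ["uw"]
38. n14.pre = true  [C.fin > 7]
39. n0.mk = 28  [(if S₁.live then D.wid else S₁.mk) + 1]
40. n0.ok = -3  [S₁.mk - 5]
41. n0.env = 3  [(if S₁.live then S₁.env else D.wid) - 17]
42. n0.live = false  [D.pre == false]

28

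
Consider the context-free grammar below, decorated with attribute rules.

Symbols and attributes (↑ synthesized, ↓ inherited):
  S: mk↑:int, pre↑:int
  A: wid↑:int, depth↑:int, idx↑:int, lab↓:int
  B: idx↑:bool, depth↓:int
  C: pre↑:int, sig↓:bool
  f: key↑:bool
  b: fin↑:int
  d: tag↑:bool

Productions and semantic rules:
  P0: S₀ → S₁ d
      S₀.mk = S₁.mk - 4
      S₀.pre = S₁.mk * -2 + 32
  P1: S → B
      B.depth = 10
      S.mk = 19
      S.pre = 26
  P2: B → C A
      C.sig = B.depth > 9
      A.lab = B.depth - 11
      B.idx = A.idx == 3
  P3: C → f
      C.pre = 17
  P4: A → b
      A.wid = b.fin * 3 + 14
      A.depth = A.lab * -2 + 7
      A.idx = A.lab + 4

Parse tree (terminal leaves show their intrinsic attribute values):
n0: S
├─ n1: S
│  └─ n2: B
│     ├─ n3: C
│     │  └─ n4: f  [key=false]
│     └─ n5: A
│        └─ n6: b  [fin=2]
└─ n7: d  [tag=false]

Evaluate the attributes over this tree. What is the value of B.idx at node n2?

true

1. n2.depth = 10  [10]
2. n3.sig = true  [B.depth > 9]
3. n4.key = false  [terminal]
4. n3.pre = 17  [17]
5. n5.lab = -1  [B.depth - 11]
6. n6.fin = 2  [terminal]
7. n5.wid = 20  [b.fin * 3 + 14]
8. n5.depth = 9  [A.lab * -2 + 7]
9. n5.idx = 3  [A.lab + 4]
10. n2.idx = true  [A.idx == 3]
11. n1.mk = 19  [19]
12. n1.pre = 26  [26]
13. n7.tag = false  [terminal]
14. n0.mk = 15  [S₁.mk - 4]
15. n0.pre = -6  [S₁.mk * -2 + 32]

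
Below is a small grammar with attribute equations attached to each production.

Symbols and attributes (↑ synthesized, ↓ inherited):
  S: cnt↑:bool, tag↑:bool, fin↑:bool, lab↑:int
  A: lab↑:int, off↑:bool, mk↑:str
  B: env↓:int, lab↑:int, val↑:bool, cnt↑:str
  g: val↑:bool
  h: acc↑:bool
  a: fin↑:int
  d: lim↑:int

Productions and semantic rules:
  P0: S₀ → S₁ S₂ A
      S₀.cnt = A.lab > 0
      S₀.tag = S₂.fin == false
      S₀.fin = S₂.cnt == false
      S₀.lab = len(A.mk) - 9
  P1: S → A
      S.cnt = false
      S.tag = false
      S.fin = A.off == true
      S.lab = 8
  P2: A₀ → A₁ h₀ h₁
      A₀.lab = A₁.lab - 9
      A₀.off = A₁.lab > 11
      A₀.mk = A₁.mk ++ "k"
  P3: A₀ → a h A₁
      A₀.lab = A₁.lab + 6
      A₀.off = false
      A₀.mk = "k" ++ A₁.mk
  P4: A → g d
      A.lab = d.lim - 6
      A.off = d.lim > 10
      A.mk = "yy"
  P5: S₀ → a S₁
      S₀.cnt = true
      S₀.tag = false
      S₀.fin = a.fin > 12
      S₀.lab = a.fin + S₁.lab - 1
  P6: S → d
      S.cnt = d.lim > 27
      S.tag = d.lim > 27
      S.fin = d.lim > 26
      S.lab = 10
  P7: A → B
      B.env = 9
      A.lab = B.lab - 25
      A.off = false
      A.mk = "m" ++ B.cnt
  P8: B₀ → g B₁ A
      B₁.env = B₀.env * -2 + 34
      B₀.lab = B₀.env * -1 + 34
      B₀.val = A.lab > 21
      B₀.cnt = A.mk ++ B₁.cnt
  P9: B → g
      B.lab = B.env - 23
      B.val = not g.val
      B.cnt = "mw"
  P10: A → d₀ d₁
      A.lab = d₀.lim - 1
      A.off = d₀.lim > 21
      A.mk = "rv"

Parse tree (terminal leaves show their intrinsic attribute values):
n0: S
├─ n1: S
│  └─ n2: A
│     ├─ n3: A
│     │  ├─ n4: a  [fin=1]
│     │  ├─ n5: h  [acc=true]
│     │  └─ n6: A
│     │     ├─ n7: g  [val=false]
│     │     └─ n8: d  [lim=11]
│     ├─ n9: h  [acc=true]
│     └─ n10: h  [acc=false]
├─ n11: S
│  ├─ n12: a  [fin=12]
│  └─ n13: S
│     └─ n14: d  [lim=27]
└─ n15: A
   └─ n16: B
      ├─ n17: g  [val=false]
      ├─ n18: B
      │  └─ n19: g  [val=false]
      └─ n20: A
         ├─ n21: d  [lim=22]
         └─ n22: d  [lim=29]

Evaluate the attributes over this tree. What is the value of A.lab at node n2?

2

1. n4.fin = 1  [terminal]
2. n5.acc = true  [terminal]
3. n7.val = false  [terminal]
4. n8.lim = 11  [terminal]
5. n6.lab = 5  [d.lim - 6]
6. n6.off = true  [d.lim > 10]
7. n6.mk = "yy"  ["yy"]
8. n3.lab = 11  [A₁.lab + 6]
9. n3.off = false  [false]
10. n3.mk = "kyy"  ["k" ++ A₁.mk]
11. n9.acc = true  [terminal]
12. n10.acc = false  [terminal]
13. n2.lab = 2  [A₁.lab - 9]
14. n2.off = false  [A₁.lab > 11]
15. n2.mk = "kyyk"  [A₁.mk ++ "k"]
16. n1.cnt = false  [false]
17. n1.tag = false  [false]
18. n1.fin = false  [A.off == true]
19. n1.lab = 8  [8]
20. n12.fin = 12  [terminal]
21. n14.lim = 27  [terminal]
22. n13.cnt = false  [d.lim > 27]
23. n13.tag = false  [d.lim > 27]
24. n13.fin = true  [d.lim > 26]
25. n13.lab = 10  [10]
26. n11.cnt = true  [true]
27. n11.tag = false  [false]
28. n11.fin = false  [a.fin > 12]
29. n11.lab = 21  [a.fin + S₁.lab - 1]
30. n16.env = 9  [9]
31. n17.val = false  [terminal]
32. n18.env = 16  [B₀.env * -2 + 34]
33. n19.val = false  [terminal]
34. n18.lab = -7  [B.env - 23]
35. n18.val = true  [not g.val]
36. n18.cnt = "mw"  ["mw"]
37. n21.lim = 22  [terminal]
38. n22.lim = 29  [terminal]
39. n20.lab = 21  [d₀.lim - 1]
40. n20.off = true  [d₀.lim > 21]
41. n20.mk = "rv"  ["rv"]
42. n16.lab = 25  [B₀.env * -1 + 34]
43. n16.val = false  [A.lab > 21]
44. n16.cnt = "rvmw"  [A.mk ++ B₁.cnt]
45. n15.lab = 0  [B.lab - 25]
46. n15.off = false  [false]
47. n15.mk = "mrvmw"  ["m" ++ B.cnt]
48. n0.cnt = false  [A.lab > 0]
49. n0.tag = true  [S₂.fin == false]
50. n0.fin = false  [S₂.cnt == false]
51. n0.lab = -4  [len(A.mk) - 9]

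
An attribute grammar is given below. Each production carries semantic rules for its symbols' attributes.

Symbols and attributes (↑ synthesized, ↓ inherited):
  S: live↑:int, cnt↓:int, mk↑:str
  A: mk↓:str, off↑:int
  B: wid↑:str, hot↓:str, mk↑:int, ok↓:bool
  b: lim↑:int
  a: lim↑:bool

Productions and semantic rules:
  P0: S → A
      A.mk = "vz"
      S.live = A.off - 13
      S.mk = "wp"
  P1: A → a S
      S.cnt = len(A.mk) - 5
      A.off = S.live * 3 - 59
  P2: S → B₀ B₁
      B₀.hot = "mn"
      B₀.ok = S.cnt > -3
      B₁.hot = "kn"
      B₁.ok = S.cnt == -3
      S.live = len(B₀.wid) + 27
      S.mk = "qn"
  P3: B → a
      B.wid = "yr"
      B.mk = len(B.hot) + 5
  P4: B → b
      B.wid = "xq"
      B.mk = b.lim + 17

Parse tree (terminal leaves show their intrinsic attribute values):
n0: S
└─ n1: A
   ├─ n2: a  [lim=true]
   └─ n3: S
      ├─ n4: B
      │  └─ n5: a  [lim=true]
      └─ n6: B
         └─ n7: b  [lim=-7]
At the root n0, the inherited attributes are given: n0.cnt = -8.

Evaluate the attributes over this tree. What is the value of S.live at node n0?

1. n0.cnt = -8  [given at root]
2. n1.mk = "vz"  ["vz"]
3. n2.lim = true  [terminal]
4. n3.cnt = -3  [len(A.mk) - 5]
5. n4.hot = "mn"  ["mn"]
6. n4.ok = false  [S.cnt > -3]
7. n5.lim = true  [terminal]
8. n4.wid = "yr"  ["yr"]
9. n4.mk = 7  [len(B.hot) + 5]
10. n6.hot = "kn"  ["kn"]
11. n6.ok = true  [S.cnt == -3]
12. n7.lim = -7  [terminal]
13. n6.wid = "xq"  ["xq"]
14. n6.mk = 10  [b.lim + 17]
15. n3.live = 29  [len(B₀.wid) + 27]
16. n3.mk = "qn"  ["qn"]
17. n1.off = 28  [S.live * 3 - 59]
18. n0.live = 15  [A.off - 13]
19. n0.mk = "wp"  ["wp"]

15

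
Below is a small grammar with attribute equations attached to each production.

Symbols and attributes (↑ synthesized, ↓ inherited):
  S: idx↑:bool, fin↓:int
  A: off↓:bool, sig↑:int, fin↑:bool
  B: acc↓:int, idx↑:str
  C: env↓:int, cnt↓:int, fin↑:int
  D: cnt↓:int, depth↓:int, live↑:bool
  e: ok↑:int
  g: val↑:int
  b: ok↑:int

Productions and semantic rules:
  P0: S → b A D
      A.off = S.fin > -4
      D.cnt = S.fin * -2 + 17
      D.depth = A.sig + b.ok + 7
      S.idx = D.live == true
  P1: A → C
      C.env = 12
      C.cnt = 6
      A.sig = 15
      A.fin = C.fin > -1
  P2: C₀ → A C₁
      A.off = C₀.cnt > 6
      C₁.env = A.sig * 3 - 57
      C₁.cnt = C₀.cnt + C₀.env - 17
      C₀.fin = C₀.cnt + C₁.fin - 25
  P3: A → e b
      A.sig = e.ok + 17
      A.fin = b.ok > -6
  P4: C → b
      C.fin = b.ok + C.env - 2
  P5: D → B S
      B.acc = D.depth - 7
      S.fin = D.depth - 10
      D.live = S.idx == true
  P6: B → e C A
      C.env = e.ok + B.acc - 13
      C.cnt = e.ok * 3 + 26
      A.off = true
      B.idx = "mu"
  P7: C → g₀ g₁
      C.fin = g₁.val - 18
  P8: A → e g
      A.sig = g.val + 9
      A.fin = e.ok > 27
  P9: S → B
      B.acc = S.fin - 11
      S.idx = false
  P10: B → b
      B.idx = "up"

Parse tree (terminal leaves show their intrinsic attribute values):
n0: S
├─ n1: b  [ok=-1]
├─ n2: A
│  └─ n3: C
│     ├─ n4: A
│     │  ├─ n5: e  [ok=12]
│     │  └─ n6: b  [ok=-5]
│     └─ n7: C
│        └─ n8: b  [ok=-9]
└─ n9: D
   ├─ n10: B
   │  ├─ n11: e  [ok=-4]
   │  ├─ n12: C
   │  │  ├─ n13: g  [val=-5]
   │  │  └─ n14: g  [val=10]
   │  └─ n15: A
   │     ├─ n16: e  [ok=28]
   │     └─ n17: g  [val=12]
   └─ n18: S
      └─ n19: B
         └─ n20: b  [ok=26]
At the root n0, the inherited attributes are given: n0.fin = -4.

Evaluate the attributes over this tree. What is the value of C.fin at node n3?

0

1. n0.fin = -4  [given at root]
2. n1.ok = -1  [terminal]
3. n2.off = false  [S.fin > -4]
4. n3.env = 12  [12]
5. n3.cnt = 6  [6]
6. n4.off = false  [C₀.cnt > 6]
7. n5.ok = 12  [terminal]
8. n6.ok = -5  [terminal]
9. n4.sig = 29  [e.ok + 17]
10. n4.fin = true  [b.ok > -6]
11. n7.env = 30  [A.sig * 3 - 57]
12. n7.cnt = 1  [C₀.cnt + C₀.env - 17]
13. n8.ok = -9  [terminal]
14. n7.fin = 19  [b.ok + C.env - 2]
15. n3.fin = 0  [C₀.cnt + C₁.fin - 25]
16. n2.sig = 15  [15]
17. n2.fin = true  [C.fin > -1]
18. n9.cnt = 25  [S.fin * -2 + 17]
19. n9.depth = 21  [A.sig + b.ok + 7]
20. n10.acc = 14  [D.depth - 7]
21. n11.ok = -4  [terminal]
22. n12.env = -3  [e.ok + B.acc - 13]
23. n12.cnt = 14  [e.ok * 3 + 26]
24. n13.val = -5  [terminal]
25. n14.val = 10  [terminal]
26. n12.fin = -8  [g₁.val - 18]
27. n15.off = true  [true]
28. n16.ok = 28  [terminal]
29. n17.val = 12  [terminal]
30. n15.sig = 21  [g.val + 9]
31. n15.fin = true  [e.ok > 27]
32. n10.idx = "mu"  ["mu"]
33. n18.fin = 11  [D.depth - 10]
34. n19.acc = 0  [S.fin - 11]
35. n20.ok = 26  [terminal]
36. n19.idx = "up"  ["up"]
37. n18.idx = false  [false]
38. n9.live = false  [S.idx == true]
39. n0.idx = false  [D.live == true]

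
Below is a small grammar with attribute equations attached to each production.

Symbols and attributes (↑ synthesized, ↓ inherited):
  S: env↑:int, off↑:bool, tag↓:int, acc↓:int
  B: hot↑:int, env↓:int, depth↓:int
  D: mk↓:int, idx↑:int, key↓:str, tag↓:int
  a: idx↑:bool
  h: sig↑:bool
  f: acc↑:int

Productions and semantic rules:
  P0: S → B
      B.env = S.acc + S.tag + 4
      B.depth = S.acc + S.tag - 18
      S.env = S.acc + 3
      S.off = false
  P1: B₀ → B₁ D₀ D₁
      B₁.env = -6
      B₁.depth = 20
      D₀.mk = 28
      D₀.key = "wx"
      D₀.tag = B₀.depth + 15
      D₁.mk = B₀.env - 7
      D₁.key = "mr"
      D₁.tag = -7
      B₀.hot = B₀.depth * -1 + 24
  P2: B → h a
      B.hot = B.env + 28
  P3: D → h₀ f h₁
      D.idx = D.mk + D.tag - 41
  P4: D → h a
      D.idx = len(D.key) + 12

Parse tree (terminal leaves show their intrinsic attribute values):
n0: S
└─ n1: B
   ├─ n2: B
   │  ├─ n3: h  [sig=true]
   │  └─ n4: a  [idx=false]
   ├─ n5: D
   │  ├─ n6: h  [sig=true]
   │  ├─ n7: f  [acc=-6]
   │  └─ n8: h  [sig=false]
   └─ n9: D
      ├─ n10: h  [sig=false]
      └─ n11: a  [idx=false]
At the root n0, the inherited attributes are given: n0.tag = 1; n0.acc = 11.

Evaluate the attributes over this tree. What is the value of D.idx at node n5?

-4

1. n0.tag = 1  [given at root]
2. n0.acc = 11  [given at root]
3. n1.env = 16  [S.acc + S.tag + 4]
4. n1.depth = -6  [S.acc + S.tag - 18]
5. n2.env = -6  [-6]
6. n2.depth = 20  [20]
7. n3.sig = true  [terminal]
8. n4.idx = false  [terminal]
9. n2.hot = 22  [B.env + 28]
10. n5.mk = 28  [28]
11. n5.key = "wx"  ["wx"]
12. n5.tag = 9  [B₀.depth + 15]
13. n6.sig = true  [terminal]
14. n7.acc = -6  [terminal]
15. n8.sig = false  [terminal]
16. n5.idx = -4  [D.mk + D.tag - 41]
17. n9.mk = 9  [B₀.env - 7]
18. n9.key = "mr"  ["mr"]
19. n9.tag = -7  [-7]
20. n10.sig = false  [terminal]
21. n11.idx = false  [terminal]
22. n9.idx = 14  [len(D.key) + 12]
23. n1.hot = 30  [B₀.depth * -1 + 24]
24. n0.env = 14  [S.acc + 3]
25. n0.off = false  [false]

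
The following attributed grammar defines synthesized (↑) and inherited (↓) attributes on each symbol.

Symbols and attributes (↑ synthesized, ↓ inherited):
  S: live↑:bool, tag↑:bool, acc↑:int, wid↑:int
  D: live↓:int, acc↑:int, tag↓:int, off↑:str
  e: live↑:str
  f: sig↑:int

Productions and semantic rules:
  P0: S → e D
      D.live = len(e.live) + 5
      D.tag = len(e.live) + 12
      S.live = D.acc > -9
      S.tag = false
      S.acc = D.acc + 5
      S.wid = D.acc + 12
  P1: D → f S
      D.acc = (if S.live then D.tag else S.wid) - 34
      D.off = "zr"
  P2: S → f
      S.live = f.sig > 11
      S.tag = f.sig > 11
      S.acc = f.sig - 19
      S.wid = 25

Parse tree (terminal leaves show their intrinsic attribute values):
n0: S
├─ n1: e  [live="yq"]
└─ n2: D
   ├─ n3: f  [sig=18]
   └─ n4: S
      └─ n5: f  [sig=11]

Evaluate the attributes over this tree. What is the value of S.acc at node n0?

1. n1.live = "yq"  [terminal]
2. n2.live = 7  [len(e.live) + 5]
3. n2.tag = 14  [len(e.live) + 12]
4. n3.sig = 18  [terminal]
5. n5.sig = 11  [terminal]
6. n4.live = false  [f.sig > 11]
7. n4.tag = false  [f.sig > 11]
8. n4.acc = -8  [f.sig - 19]
9. n4.wid = 25  [25]
10. n2.acc = -9  [(if S.live then D.tag else S.wid) - 34]
11. n2.off = "zr"  ["zr"]
12. n0.live = false  [D.acc > -9]
13. n0.tag = false  [false]
14. n0.acc = -4  [D.acc + 5]
15. n0.wid = 3  [D.acc + 12]

-4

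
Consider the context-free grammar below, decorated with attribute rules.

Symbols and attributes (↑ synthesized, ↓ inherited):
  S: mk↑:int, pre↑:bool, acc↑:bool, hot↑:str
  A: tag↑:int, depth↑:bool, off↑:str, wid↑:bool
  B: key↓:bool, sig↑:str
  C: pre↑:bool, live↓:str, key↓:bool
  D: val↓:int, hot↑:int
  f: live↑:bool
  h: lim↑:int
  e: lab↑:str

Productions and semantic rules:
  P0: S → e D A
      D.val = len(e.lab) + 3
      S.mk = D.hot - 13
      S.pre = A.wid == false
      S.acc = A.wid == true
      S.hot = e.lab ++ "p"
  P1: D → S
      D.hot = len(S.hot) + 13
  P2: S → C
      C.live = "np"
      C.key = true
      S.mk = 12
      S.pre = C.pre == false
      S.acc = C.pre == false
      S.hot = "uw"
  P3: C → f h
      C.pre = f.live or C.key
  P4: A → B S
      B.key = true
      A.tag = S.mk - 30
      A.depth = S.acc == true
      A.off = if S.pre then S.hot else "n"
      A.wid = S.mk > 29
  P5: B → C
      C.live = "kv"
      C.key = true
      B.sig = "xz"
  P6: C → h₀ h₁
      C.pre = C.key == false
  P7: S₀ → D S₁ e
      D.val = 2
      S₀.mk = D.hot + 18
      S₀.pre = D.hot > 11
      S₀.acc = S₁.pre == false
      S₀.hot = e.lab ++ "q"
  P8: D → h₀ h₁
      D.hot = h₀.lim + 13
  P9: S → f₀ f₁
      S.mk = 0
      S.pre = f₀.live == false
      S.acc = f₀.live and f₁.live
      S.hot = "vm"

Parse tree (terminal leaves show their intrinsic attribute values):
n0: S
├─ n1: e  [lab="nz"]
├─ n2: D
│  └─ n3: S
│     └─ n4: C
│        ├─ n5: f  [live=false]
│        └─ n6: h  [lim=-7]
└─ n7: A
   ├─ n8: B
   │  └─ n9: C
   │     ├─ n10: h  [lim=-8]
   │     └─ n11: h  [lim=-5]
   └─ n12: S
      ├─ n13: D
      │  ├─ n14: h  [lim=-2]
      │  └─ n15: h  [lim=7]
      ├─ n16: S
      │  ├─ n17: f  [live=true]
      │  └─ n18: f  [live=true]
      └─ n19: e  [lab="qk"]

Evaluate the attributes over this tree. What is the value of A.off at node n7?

1. n1.lab = "nz"  [terminal]
2. n2.val = 5  [len(e.lab) + 3]
3. n4.live = "np"  ["np"]
4. n4.key = true  [true]
5. n5.live = false  [terminal]
6. n6.lim = -7  [terminal]
7. n4.pre = true  [f.live or C.key]
8. n3.mk = 12  [12]
9. n3.pre = false  [C.pre == false]
10. n3.acc = false  [C.pre == false]
11. n3.hot = "uw"  ["uw"]
12. n2.hot = 15  [len(S.hot) + 13]
13. n8.key = true  [true]
14. n9.live = "kv"  ["kv"]
15. n9.key = true  [true]
16. n10.lim = -8  [terminal]
17. n11.lim = -5  [terminal]
18. n9.pre = false  [C.key == false]
19. n8.sig = "xz"  ["xz"]
20. n13.val = 2  [2]
21. n14.lim = -2  [terminal]
22. n15.lim = 7  [terminal]
23. n13.hot = 11  [h₀.lim + 13]
24. n17.live = true  [terminal]
25. n18.live = true  [terminal]
26. n16.mk = 0  [0]
27. n16.pre = false  [f₀.live == false]
28. n16.acc = true  [f₀.live and f₁.live]
29. n16.hot = "vm"  ["vm"]
30. n19.lab = "qk"  [terminal]
31. n12.mk = 29  [D.hot + 18]
32. n12.pre = false  [D.hot > 11]
33. n12.acc = true  [S₁.pre == false]
34. n12.hot = "qkq"  [e.lab ++ "q"]
35. n7.tag = -1  [S.mk - 30]
36. n7.depth = true  [S.acc == true]
37. n7.off = "n"  [if S.pre then S.hot else "n"]
38. n7.wid = false  [S.mk > 29]
39. n0.mk = 2  [D.hot - 13]
40. n0.pre = true  [A.wid == false]
41. n0.acc = false  [A.wid == true]
42. n0.hot = "nzp"  [e.lab ++ "p"]

"n"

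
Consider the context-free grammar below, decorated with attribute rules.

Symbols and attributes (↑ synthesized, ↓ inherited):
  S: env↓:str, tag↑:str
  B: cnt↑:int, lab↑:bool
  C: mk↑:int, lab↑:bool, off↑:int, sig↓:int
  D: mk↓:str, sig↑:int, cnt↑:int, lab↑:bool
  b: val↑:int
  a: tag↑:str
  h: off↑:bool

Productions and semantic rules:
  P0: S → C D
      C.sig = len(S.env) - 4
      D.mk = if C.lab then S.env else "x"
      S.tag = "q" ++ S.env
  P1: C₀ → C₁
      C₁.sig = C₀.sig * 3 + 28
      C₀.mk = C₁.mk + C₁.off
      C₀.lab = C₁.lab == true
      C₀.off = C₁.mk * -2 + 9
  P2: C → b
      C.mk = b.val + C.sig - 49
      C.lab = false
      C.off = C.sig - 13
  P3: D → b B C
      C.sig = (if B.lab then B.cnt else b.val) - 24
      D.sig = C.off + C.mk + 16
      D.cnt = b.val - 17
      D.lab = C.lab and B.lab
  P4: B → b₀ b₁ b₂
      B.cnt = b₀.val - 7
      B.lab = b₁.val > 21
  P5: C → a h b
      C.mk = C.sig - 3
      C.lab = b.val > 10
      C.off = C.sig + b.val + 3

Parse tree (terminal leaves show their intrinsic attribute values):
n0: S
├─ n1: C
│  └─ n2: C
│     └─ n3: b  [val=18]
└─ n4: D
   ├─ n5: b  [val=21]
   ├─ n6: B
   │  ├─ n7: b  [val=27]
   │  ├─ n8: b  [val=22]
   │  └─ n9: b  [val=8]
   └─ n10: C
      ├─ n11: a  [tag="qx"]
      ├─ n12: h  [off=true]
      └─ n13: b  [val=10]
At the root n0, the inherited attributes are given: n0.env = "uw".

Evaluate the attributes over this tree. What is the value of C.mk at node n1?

0

1. n0.env = "uw"  [given at root]
2. n1.sig = -2  [len(S.env) - 4]
3. n2.sig = 22  [C₀.sig * 3 + 28]
4. n3.val = 18  [terminal]
5. n2.mk = -9  [b.val + C.sig - 49]
6. n2.lab = false  [false]
7. n2.off = 9  [C.sig - 13]
8. n1.mk = 0  [C₁.mk + C₁.off]
9. n1.lab = false  [C₁.lab == true]
10. n1.off = 27  [C₁.mk * -2 + 9]
11. n4.mk = "x"  [if C.lab then S.env else "x"]
12. n5.val = 21  [terminal]
13. n7.val = 27  [terminal]
14. n8.val = 22  [terminal]
15. n9.val = 8  [terminal]
16. n6.cnt = 20  [b₀.val - 7]
17. n6.lab = true  [b₁.val > 21]
18. n10.sig = -4  [(if B.lab then B.cnt else b.val) - 24]
19. n11.tag = "qx"  [terminal]
20. n12.off = true  [terminal]
21. n13.val = 10  [terminal]
22. n10.mk = -7  [C.sig - 3]
23. n10.lab = false  [b.val > 10]
24. n10.off = 9  [C.sig + b.val + 3]
25. n4.sig = 18  [C.off + C.mk + 16]
26. n4.cnt = 4  [b.val - 17]
27. n4.lab = false  [C.lab and B.lab]
28. n0.tag = "quw"  ["q" ++ S.env]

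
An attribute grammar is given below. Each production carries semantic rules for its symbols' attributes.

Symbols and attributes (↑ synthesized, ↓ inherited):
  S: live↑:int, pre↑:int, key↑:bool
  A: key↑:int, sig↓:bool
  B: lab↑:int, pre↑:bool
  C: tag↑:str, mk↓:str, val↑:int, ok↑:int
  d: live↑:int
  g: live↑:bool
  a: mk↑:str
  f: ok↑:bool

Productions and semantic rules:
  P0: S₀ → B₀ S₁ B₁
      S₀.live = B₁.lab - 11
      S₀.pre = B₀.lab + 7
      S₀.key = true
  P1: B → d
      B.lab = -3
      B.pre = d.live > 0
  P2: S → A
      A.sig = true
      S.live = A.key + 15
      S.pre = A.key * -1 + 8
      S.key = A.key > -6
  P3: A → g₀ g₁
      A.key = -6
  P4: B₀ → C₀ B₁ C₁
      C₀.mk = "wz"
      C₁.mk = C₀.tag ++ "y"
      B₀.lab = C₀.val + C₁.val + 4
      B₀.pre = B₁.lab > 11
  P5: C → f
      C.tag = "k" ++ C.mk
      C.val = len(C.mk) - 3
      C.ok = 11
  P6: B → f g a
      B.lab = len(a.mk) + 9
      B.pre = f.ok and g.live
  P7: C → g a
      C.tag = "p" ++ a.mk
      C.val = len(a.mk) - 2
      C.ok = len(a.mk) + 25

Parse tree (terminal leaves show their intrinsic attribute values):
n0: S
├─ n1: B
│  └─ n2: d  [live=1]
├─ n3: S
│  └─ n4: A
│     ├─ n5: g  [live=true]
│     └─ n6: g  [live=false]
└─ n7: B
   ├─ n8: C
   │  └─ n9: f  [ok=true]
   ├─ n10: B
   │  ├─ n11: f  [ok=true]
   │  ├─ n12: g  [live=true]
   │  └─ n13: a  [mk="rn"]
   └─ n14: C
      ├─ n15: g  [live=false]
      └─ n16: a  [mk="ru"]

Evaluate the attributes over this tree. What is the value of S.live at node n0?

1. n2.live = 1  [terminal]
2. n1.lab = -3  [-3]
3. n1.pre = true  [d.live > 0]
4. n4.sig = true  [true]
5. n5.live = true  [terminal]
6. n6.live = false  [terminal]
7. n4.key = -6  [-6]
8. n3.live = 9  [A.key + 15]
9. n3.pre = 14  [A.key * -1 + 8]
10. n3.key = false  [A.key > -6]
11. n8.mk = "wz"  ["wz"]
12. n9.ok = true  [terminal]
13. n8.tag = "kwz"  ["k" ++ C.mk]
14. n8.val = -1  [len(C.mk) - 3]
15. n8.ok = 11  [11]
16. n11.ok = true  [terminal]
17. n12.live = true  [terminal]
18. n13.mk = "rn"  [terminal]
19. n10.lab = 11  [len(a.mk) + 9]
20. n10.pre = true  [f.ok and g.live]
21. n14.mk = "kwzy"  [C₀.tag ++ "y"]
22. n15.live = false  [terminal]
23. n16.mk = "ru"  [terminal]
24. n14.tag = "pru"  ["p" ++ a.mk]
25. n14.val = 0  [len(a.mk) - 2]
26. n14.ok = 27  [len(a.mk) + 25]
27. n7.lab = 3  [C₀.val + C₁.val + 4]
28. n7.pre = false  [B₁.lab > 11]
29. n0.live = -8  [B₁.lab - 11]
30. n0.pre = 4  [B₀.lab + 7]
31. n0.key = true  [true]

-8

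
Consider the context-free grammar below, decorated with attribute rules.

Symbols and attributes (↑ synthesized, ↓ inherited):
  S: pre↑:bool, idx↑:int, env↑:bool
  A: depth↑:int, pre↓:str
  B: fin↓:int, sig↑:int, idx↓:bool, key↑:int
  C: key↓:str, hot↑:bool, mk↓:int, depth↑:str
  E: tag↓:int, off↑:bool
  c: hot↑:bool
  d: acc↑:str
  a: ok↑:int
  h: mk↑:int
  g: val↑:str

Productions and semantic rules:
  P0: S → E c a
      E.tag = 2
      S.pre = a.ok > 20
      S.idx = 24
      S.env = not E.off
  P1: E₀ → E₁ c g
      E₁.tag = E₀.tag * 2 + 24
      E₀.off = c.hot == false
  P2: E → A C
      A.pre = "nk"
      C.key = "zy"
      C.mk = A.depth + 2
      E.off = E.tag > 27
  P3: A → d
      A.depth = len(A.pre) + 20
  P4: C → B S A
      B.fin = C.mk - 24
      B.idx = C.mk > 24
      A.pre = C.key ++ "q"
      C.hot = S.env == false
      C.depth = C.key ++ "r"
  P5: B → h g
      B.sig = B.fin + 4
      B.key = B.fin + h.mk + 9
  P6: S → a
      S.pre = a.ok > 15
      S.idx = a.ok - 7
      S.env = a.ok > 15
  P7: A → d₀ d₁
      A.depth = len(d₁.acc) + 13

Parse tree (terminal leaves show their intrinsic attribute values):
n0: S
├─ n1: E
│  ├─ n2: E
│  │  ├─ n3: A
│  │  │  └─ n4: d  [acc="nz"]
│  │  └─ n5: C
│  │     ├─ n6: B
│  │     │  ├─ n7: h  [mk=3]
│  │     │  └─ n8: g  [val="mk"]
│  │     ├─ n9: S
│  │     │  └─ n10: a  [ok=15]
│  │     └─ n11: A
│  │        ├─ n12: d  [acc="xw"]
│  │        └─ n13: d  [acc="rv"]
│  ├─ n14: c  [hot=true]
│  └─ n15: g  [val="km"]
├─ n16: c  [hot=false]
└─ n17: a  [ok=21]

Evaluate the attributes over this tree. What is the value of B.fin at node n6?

1. n1.tag = 2  [2]
2. n2.tag = 28  [E₀.tag * 2 + 24]
3. n3.pre = "nk"  ["nk"]
4. n4.acc = "nz"  [terminal]
5. n3.depth = 22  [len(A.pre) + 20]
6. n5.key = "zy"  ["zy"]
7. n5.mk = 24  [A.depth + 2]
8. n6.fin = 0  [C.mk - 24]
9. n6.idx = false  [C.mk > 24]
10. n7.mk = 3  [terminal]
11. n8.val = "mk"  [terminal]
12. n6.sig = 4  [B.fin + 4]
13. n6.key = 12  [B.fin + h.mk + 9]
14. n10.ok = 15  [terminal]
15. n9.pre = false  [a.ok > 15]
16. n9.idx = 8  [a.ok - 7]
17. n9.env = false  [a.ok > 15]
18. n11.pre = "zyq"  [C.key ++ "q"]
19. n12.acc = "xw"  [terminal]
20. n13.acc = "rv"  [terminal]
21. n11.depth = 15  [len(d₁.acc) + 13]
22. n5.hot = true  [S.env == false]
23. n5.depth = "zyr"  [C.key ++ "r"]
24. n2.off = true  [E.tag > 27]
25. n14.hot = true  [terminal]
26. n15.val = "km"  [terminal]
27. n1.off = false  [c.hot == false]
28. n16.hot = false  [terminal]
29. n17.ok = 21  [terminal]
30. n0.pre = true  [a.ok > 20]
31. n0.idx = 24  [24]
32. n0.env = true  [not E.off]

0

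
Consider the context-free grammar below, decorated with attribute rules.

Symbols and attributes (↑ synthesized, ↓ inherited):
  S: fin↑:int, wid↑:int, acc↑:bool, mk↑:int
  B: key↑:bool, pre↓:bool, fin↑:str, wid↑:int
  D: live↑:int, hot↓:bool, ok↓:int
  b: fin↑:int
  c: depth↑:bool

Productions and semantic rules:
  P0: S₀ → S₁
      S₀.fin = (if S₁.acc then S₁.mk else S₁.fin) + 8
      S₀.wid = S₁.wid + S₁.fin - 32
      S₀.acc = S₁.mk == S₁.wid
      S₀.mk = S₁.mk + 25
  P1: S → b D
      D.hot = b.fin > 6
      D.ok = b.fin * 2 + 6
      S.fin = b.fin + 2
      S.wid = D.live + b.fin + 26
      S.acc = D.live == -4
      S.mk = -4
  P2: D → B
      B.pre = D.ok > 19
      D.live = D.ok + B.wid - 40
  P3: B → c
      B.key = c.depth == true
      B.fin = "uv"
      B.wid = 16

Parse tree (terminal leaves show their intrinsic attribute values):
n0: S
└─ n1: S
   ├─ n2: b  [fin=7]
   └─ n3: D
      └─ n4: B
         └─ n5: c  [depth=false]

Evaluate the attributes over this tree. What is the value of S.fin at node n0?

1. n2.fin = 7  [terminal]
2. n3.hot = true  [b.fin > 6]
3. n3.ok = 20  [b.fin * 2 + 6]
4. n4.pre = true  [D.ok > 19]
5. n5.depth = false  [terminal]
6. n4.key = false  [c.depth == true]
7. n4.fin = "uv"  ["uv"]
8. n4.wid = 16  [16]
9. n3.live = -4  [D.ok + B.wid - 40]
10. n1.fin = 9  [b.fin + 2]
11. n1.wid = 29  [D.live + b.fin + 26]
12. n1.acc = true  [D.live == -4]
13. n1.mk = -4  [-4]
14. n0.fin = 4  [(if S₁.acc then S₁.mk else S₁.fin) + 8]
15. n0.wid = 6  [S₁.wid + S₁.fin - 32]
16. n0.acc = false  [S₁.mk == S₁.wid]
17. n0.mk = 21  [S₁.mk + 25]

4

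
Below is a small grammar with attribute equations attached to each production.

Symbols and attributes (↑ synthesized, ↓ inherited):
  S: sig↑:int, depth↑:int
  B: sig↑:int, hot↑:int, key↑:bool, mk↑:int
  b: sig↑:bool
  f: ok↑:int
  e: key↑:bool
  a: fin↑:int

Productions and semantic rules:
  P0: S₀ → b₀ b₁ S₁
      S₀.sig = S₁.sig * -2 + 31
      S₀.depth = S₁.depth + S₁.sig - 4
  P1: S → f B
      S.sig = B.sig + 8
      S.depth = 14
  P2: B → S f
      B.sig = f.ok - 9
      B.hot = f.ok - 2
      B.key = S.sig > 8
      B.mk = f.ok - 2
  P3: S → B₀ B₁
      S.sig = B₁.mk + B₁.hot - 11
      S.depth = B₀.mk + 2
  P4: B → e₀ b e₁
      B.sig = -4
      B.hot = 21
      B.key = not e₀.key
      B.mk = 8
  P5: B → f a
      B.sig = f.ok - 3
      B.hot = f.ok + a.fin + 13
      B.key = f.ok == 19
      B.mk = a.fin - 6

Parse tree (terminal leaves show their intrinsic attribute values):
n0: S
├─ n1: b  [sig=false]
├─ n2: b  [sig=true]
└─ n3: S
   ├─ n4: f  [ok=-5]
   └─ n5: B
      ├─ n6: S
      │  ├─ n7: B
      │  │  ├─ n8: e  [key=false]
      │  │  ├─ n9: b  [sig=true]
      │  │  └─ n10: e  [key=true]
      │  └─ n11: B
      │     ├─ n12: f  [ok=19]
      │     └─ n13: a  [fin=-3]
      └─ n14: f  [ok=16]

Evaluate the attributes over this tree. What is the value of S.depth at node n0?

25

1. n1.sig = false  [terminal]
2. n2.sig = true  [terminal]
3. n4.ok = -5  [terminal]
4. n8.key = false  [terminal]
5. n9.sig = true  [terminal]
6. n10.key = true  [terminal]
7. n7.sig = -4  [-4]
8. n7.hot = 21  [21]
9. n7.key = true  [not e₀.key]
10. n7.mk = 8  [8]
11. n12.ok = 19  [terminal]
12. n13.fin = -3  [terminal]
13. n11.sig = 16  [f.ok - 3]
14. n11.hot = 29  [f.ok + a.fin + 13]
15. n11.key = true  [f.ok == 19]
16. n11.mk = -9  [a.fin - 6]
17. n6.sig = 9  [B₁.mk + B₁.hot - 11]
18. n6.depth = 10  [B₀.mk + 2]
19. n14.ok = 16  [terminal]
20. n5.sig = 7  [f.ok - 9]
21. n5.hot = 14  [f.ok - 2]
22. n5.key = true  [S.sig > 8]
23. n5.mk = 14  [f.ok - 2]
24. n3.sig = 15  [B.sig + 8]
25. n3.depth = 14  [14]
26. n0.sig = 1  [S₁.sig * -2 + 31]
27. n0.depth = 25  [S₁.depth + S₁.sig - 4]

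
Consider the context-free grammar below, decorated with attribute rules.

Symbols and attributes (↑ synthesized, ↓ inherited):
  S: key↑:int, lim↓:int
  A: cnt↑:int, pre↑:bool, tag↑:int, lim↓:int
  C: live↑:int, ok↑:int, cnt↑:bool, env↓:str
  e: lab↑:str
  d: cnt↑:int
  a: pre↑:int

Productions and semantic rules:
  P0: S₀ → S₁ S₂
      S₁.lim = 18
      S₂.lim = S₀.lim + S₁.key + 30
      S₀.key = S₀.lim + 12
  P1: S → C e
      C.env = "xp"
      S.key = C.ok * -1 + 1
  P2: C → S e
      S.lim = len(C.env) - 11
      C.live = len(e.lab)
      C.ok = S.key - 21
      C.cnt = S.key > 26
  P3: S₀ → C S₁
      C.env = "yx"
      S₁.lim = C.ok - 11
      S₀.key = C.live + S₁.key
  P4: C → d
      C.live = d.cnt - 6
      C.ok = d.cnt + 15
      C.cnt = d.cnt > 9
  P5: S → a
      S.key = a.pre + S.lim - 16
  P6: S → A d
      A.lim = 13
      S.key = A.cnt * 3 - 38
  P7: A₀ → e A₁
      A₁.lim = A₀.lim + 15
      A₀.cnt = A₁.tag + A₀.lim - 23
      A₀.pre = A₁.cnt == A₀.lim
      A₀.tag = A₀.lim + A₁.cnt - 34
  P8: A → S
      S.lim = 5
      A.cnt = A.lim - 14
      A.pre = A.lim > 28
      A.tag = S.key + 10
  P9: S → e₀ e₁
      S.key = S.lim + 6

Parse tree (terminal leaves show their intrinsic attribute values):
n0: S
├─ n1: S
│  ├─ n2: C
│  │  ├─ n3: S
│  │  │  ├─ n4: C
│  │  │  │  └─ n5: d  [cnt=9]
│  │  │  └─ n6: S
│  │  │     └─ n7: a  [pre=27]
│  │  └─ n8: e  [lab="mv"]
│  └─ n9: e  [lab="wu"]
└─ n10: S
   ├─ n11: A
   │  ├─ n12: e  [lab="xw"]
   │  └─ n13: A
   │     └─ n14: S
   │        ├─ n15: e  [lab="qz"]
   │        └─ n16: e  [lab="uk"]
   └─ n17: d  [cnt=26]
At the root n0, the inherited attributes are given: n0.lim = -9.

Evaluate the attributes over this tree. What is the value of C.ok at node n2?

1. n0.lim = -9  [given at root]
2. n1.lim = 18  [18]
3. n2.env = "xp"  ["xp"]
4. n3.lim = -9  [len(C.env) - 11]
5. n4.env = "yx"  ["yx"]
6. n5.cnt = 9  [terminal]
7. n4.live = 3  [d.cnt - 6]
8. n4.ok = 24  [d.cnt + 15]
9. n4.cnt = false  [d.cnt > 9]
10. n6.lim = 13  [C.ok - 11]
11. n7.pre = 27  [terminal]
12. n6.key = 24  [a.pre + S.lim - 16]
13. n3.key = 27  [C.live + S₁.key]
14. n8.lab = "mv"  [terminal]
15. n2.live = 2  [len(e.lab)]
16. n2.ok = 6  [S.key - 21]
17. n2.cnt = true  [S.key > 26]
18. n9.lab = "wu"  [terminal]
19. n1.key = -5  [C.ok * -1 + 1]
20. n10.lim = 16  [S₀.lim + S₁.key + 30]
21. n11.lim = 13  [13]
22. n12.lab = "xw"  [terminal]
23. n13.lim = 28  [A₀.lim + 15]
24. n14.lim = 5  [5]
25. n15.lab = "qz"  [terminal]
26. n16.lab = "uk"  [terminal]
27. n14.key = 11  [S.lim + 6]
28. n13.cnt = 14  [A.lim - 14]
29. n13.pre = false  [A.lim > 28]
30. n13.tag = 21  [S.key + 10]
31. n11.cnt = 11  [A₁.tag + A₀.lim - 23]
32. n11.pre = false  [A₁.cnt == A₀.lim]
33. n11.tag = -7  [A₀.lim + A₁.cnt - 34]
34. n17.cnt = 26  [terminal]
35. n10.key = -5  [A.cnt * 3 - 38]
36. n0.key = 3  [S₀.lim + 12]

6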